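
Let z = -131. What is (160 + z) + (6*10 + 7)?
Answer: 96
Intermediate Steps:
(160 + z) + (6*10 + 7) = (160 - 131) + (6*10 + 7) = 29 + (60 + 7) = 29 + 67 = 96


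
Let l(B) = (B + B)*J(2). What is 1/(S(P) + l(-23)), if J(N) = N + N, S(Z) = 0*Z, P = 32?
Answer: -1/184 ≈ -0.0054348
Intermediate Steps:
S(Z) = 0
J(N) = 2*N
l(B) = 8*B (l(B) = (B + B)*(2*2) = (2*B)*4 = 8*B)
1/(S(P) + l(-23)) = 1/(0 + 8*(-23)) = 1/(0 - 184) = 1/(-184) = -1/184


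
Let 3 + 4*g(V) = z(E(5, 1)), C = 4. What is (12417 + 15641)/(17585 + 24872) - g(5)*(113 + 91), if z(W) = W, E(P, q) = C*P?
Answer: -36782161/42457 ≈ -866.34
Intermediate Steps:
E(P, q) = 4*P
g(V) = 17/4 (g(V) = -3/4 + (4*5)/4 = -3/4 + (1/4)*20 = -3/4 + 5 = 17/4)
(12417 + 15641)/(17585 + 24872) - g(5)*(113 + 91) = (12417 + 15641)/(17585 + 24872) - 17*(113 + 91)/4 = 28058/42457 - 17*204/4 = 28058*(1/42457) - 1*867 = 28058/42457 - 867 = -36782161/42457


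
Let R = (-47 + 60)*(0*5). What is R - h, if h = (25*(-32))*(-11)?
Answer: -8800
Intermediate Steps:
h = 8800 (h = -800*(-11) = 8800)
R = 0 (R = 13*0 = 0)
R - h = 0 - 1*8800 = 0 - 8800 = -8800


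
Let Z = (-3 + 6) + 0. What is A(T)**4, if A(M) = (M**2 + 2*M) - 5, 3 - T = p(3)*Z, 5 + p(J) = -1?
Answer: 52204938256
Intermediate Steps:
p(J) = -6 (p(J) = -5 - 1 = -6)
Z = 3 (Z = 3 + 0 = 3)
T = 21 (T = 3 - (-6)*3 = 3 - 1*(-18) = 3 + 18 = 21)
A(M) = -5 + M**2 + 2*M
A(T)**4 = (-5 + 21**2 + 2*21)**4 = (-5 + 441 + 42)**4 = 478**4 = 52204938256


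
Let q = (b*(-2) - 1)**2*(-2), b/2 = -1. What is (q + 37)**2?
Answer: 361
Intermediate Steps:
b = -2 (b = 2*(-1) = -2)
q = -18 (q = (-2*(-2) - 1)**2*(-2) = (4 - 1)**2*(-2) = 3**2*(-2) = 9*(-2) = -18)
(q + 37)**2 = (-18 + 37)**2 = 19**2 = 361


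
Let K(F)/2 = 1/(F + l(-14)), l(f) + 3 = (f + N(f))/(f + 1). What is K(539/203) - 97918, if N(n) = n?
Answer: -33389661/341 ≈ -97917.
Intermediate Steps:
l(f) = -3 + 2*f/(1 + f) (l(f) = -3 + (f + f)/(f + 1) = -3 + (2*f)/(1 + f) = -3 + 2*f/(1 + f))
K(F) = 2/(-11/13 + F) (K(F) = 2/(F + (-3 - 1*(-14))/(1 - 14)) = 2/(F + (-3 + 14)/(-13)) = 2/(F - 1/13*11) = 2/(F - 11/13) = 2/(-11/13 + F))
K(539/203) - 97918 = 26/(-11 + 13*(539/203)) - 97918 = 26/(-11 + 13*(539*(1/203))) - 97918 = 26/(-11 + 13*(77/29)) - 97918 = 26/(-11 + 1001/29) - 97918 = 26/(682/29) - 97918 = 26*(29/682) - 97918 = 377/341 - 97918 = -33389661/341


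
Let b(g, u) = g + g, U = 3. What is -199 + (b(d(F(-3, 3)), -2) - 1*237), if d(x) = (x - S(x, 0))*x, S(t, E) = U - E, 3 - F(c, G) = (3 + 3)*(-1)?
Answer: -328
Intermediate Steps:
F(c, G) = 9 (F(c, G) = 3 - (3 + 3)*(-1) = 3 - 6*(-1) = 3 - 1*(-6) = 3 + 6 = 9)
S(t, E) = 3 - E
d(x) = x*(-3 + x) (d(x) = (x - (3 - 1*0))*x = (x - (3 + 0))*x = (x - 1*3)*x = (x - 3)*x = (-3 + x)*x = x*(-3 + x))
b(g, u) = 2*g
-199 + (b(d(F(-3, 3)), -2) - 1*237) = -199 + (2*(9*(-3 + 9)) - 1*237) = -199 + (2*(9*6) - 237) = -199 + (2*54 - 237) = -199 + (108 - 237) = -199 - 129 = -328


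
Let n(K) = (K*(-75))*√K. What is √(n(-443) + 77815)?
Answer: √(77815 + 33225*I*√443) ≈ 625.07 + 559.38*I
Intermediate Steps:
n(K) = -75*K^(3/2) (n(K) = (-75*K)*√K = -75*K^(3/2))
√(n(-443) + 77815) = √(-(-33225)*I*√443 + 77815) = √(33225*I*√443 + 77815) = √(77815 + 33225*I*√443)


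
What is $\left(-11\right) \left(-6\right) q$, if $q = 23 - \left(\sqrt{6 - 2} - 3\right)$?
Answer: $1584$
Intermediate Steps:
$q = 24$ ($q = 23 - \left(\sqrt{4} - 3\right) = 23 - \left(2 - 3\right) = 23 - -1 = 23 + 1 = 24$)
$\left(-11\right) \left(-6\right) q = \left(-11\right) \left(-6\right) 24 = 66 \cdot 24 = 1584$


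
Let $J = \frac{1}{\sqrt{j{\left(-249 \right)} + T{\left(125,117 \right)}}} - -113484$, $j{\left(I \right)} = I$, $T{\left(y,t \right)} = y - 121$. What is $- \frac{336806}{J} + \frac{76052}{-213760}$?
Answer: $- \frac{19325006685520537}{5814385279386560} - \frac{81298 i \sqrt{5}}{108802119749} \approx -3.3237 - 1.6708 \cdot 10^{-6} i$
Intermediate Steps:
$T{\left(y,t \right)} = -121 + y$
$J = 113484 - \frac{i \sqrt{5}}{35}$ ($J = \frac{1}{\sqrt{-249 + \left(-121 + 125\right)}} - -113484 = \frac{1}{\sqrt{-249 + 4}} + 113484 = \frac{1}{\sqrt{-245}} + 113484 = \frac{1}{7 i \sqrt{5}} + 113484 = - \frac{i \sqrt{5}}{35} + 113484 = 113484 - \frac{i \sqrt{5}}{35} \approx 1.1348 \cdot 10^{5} - 0.063888 i$)
$- \frac{336806}{J} + \frac{76052}{-213760} = - \frac{336806}{113484 - \frac{i \sqrt{5}}{35}} + \frac{76052}{-213760} = - \frac{336806}{113484 - \frac{i \sqrt{5}}{35}} + 76052 \left(- \frac{1}{213760}\right) = - \frac{336806}{113484 - \frac{i \sqrt{5}}{35}} - \frac{19013}{53440} = - \frac{19013}{53440} - \frac{336806}{113484 - \frac{i \sqrt{5}}{35}}$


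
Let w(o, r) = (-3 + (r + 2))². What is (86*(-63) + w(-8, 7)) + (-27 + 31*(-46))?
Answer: -6835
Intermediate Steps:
w(o, r) = (-1 + r)² (w(o, r) = (-3 + (2 + r))² = (-1 + r)²)
(86*(-63) + w(-8, 7)) + (-27 + 31*(-46)) = (86*(-63) + (-1 + 7)²) + (-27 + 31*(-46)) = (-5418 + 6²) + (-27 - 1426) = (-5418 + 36) - 1453 = -5382 - 1453 = -6835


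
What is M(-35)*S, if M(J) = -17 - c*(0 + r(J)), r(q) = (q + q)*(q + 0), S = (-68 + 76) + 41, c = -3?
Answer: 359317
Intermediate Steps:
S = 49 (S = 8 + 41 = 49)
r(q) = 2*q**2 (r(q) = (2*q)*q = 2*q**2)
M(J) = -17 + 6*J**2 (M(J) = -17 - (-3)*(0 + 2*J**2) = -17 - (-3)*2*J**2 = -17 - (-6)*J**2 = -17 + 6*J**2)
M(-35)*S = (-17 + 6*(-35)**2)*49 = (-17 + 6*1225)*49 = (-17 + 7350)*49 = 7333*49 = 359317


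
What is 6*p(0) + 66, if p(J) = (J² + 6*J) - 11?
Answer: 0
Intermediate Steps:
p(J) = -11 + J² + 6*J
6*p(0) + 66 = 6*(-11 + 0² + 6*0) + 66 = 6*(-11 + 0 + 0) + 66 = 6*(-11) + 66 = -66 + 66 = 0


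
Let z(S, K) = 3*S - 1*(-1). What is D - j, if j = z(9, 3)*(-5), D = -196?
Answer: -56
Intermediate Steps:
z(S, K) = 1 + 3*S (z(S, K) = 3*S + 1 = 1 + 3*S)
j = -140 (j = (1 + 3*9)*(-5) = (1 + 27)*(-5) = 28*(-5) = -140)
D - j = -196 - 1*(-140) = -196 + 140 = -56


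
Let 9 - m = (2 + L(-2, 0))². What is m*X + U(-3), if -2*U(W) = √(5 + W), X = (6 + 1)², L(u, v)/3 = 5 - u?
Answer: -25480 - √2/2 ≈ -25481.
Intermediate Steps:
L(u, v) = 15 - 3*u (L(u, v) = 3*(5 - u) = 15 - 3*u)
X = 49 (X = 7² = 49)
m = -520 (m = 9 - (2 + (15 - 3*(-2)))² = 9 - (2 + (15 + 6))² = 9 - (2 + 21)² = 9 - 1*23² = 9 - 1*529 = 9 - 529 = -520)
U(W) = -√(5 + W)/2
m*X + U(-3) = -520*49 - √(5 - 3)/2 = -25480 - √2/2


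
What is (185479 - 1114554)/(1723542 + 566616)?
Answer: -929075/2290158 ≈ -0.40568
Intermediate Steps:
(185479 - 1114554)/(1723542 + 566616) = -929075/2290158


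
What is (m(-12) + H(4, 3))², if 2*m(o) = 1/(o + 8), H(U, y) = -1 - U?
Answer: 1681/64 ≈ 26.266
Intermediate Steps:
m(o) = 1/(2*(8 + o)) (m(o) = 1/(2*(o + 8)) = 1/(2*(8 + o)))
(m(-12) + H(4, 3))² = (1/(2*(8 - 12)) + (-1 - 1*4))² = ((½)/(-4) + (-1 - 4))² = ((½)*(-¼) - 5)² = (-⅛ - 5)² = (-41/8)² = 1681/64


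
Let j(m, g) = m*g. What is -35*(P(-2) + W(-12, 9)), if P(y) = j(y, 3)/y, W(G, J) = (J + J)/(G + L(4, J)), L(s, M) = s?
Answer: -105/4 ≈ -26.250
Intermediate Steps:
j(m, g) = g*m
W(G, J) = 2*J/(4 + G) (W(G, J) = (J + J)/(G + 4) = (2*J)/(4 + G) = 2*J/(4 + G))
P(y) = 3 (P(y) = (3*y)/y = 3)
-35*(P(-2) + W(-12, 9)) = -35*(3 + 2*9/(4 - 12)) = -35*(3 + 2*9/(-8)) = -35*(3 + 2*9*(-1/8)) = -35*(3 - 9/4) = -35*3/4 = -105/4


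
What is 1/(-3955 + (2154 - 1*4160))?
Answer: -1/5961 ≈ -0.00016776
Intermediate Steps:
1/(-3955 + (2154 - 1*4160)) = 1/(-3955 + (2154 - 4160)) = 1/(-3955 - 2006) = 1/(-5961) = -1/5961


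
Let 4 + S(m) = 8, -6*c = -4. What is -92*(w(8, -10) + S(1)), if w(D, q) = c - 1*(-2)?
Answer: -1840/3 ≈ -613.33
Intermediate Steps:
c = ⅔ (c = -⅙*(-4) = ⅔ ≈ 0.66667)
S(m) = 4 (S(m) = -4 + 8 = 4)
w(D, q) = 8/3 (w(D, q) = ⅔ - 1*(-2) = ⅔ + 2 = 8/3)
-92*(w(8, -10) + S(1)) = -92*(8/3 + 4) = -92*20/3 = -1840/3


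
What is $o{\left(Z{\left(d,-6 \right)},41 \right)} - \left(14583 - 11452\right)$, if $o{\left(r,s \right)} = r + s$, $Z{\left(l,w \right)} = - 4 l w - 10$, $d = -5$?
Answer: $-3220$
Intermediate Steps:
$Z{\left(l,w \right)} = -10 - 4 l w$ ($Z{\left(l,w \right)} = - 4 l w - 10 = -10 - 4 l w$)
$o{\left(Z{\left(d,-6 \right)},41 \right)} - \left(14583 - 11452\right) = \left(\left(-10 - \left(-20\right) \left(-6\right)\right) + 41\right) - \left(14583 - 11452\right) = \left(\left(-10 - 120\right) + 41\right) - 3131 = \left(-130 + 41\right) - 3131 = -89 - 3131 = -3220$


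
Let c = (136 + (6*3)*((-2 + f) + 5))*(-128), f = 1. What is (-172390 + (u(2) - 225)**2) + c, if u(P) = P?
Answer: -149285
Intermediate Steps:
c = -26624 (c = (136 + (6*3)*((-2 + 1) + 5))*(-128) = (136 + 18*(-1 + 5))*(-128) = (136 + 18*4)*(-128) = (136 + 72)*(-128) = 208*(-128) = -26624)
(-172390 + (u(2) - 225)**2) + c = (-172390 + (2 - 225)**2) - 26624 = (-172390 + (-223)**2) - 26624 = (-172390 + 49729) - 26624 = -122661 - 26624 = -149285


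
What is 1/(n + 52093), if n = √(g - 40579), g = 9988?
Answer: 52093/2713711240 - 3*I*√3399/2713711240 ≈ 1.9196e-5 - 6.4452e-8*I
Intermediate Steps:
n = 3*I*√3399 (n = √(9988 - 40579) = √(-30591) = 3*I*√3399 ≈ 174.9*I)
1/(n + 52093) = 1/(3*I*√3399 + 52093) = 1/(52093 + 3*I*√3399)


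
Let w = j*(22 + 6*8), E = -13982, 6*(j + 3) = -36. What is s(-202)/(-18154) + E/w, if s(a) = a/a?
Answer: 126914299/5718510 ≈ 22.194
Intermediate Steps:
j = -9 (j = -3 + (⅙)*(-36) = -3 - 6 = -9)
s(a) = 1
w = -630 (w = -9*(22 + 6*8) = -9*(22 + 48) = -9*70 = -630)
s(-202)/(-18154) + E/w = 1/(-18154) - 13982/(-630) = 1*(-1/18154) - 13982*(-1/630) = -1/18154 + 6991/315 = 126914299/5718510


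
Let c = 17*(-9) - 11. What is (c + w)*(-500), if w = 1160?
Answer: -498000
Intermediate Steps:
c = -164 (c = -153 - 11 = -164)
(c + w)*(-500) = (-164 + 1160)*(-500) = 996*(-500) = -498000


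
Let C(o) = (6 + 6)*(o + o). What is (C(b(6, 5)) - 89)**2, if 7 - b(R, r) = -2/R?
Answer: 7569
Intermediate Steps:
b(R, r) = 7 + 2/R (b(R, r) = 7 - (-2)/R = 7 + 2/R)
C(o) = 24*o (C(o) = 12*(2*o) = 24*o)
(C(b(6, 5)) - 89)**2 = (24*(7 + 2/6) - 89)**2 = (24*(7 + 2*(1/6)) - 89)**2 = (24*(7 + 1/3) - 89)**2 = (24*(22/3) - 89)**2 = (176 - 89)**2 = 87**2 = 7569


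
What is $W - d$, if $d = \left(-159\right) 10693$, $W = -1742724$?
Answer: $-42537$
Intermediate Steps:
$d = -1700187$
$W - d = -1742724 - -1700187 = -1742724 + 1700187 = -42537$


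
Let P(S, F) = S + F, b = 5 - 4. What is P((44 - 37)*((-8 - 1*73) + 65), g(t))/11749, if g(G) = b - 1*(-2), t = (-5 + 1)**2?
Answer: -109/11749 ≈ -0.0092774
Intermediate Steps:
b = 1
t = 16 (t = (-4)**2 = 16)
g(G) = 3 (g(G) = 1 - 1*(-2) = 1 + 2 = 3)
P(S, F) = F + S
P((44 - 37)*((-8 - 1*73) + 65), g(t))/11749 = (3 + (44 - 37)*((-8 - 1*73) + 65))/11749 = (3 + 7*((-8 - 73) + 65))*(1/11749) = (3 + 7*(-81 + 65))*(1/11749) = (3 + 7*(-16))*(1/11749) = (3 - 112)*(1/11749) = -109*1/11749 = -109/11749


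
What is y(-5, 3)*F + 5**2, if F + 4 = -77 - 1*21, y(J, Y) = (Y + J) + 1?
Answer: 127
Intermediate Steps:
y(J, Y) = 1 + J + Y (y(J, Y) = (J + Y) + 1 = 1 + J + Y)
F = -102 (F = -4 + (-77 - 1*21) = -4 + (-77 - 21) = -4 - 98 = -102)
y(-5, 3)*F + 5**2 = (1 - 5 + 3)*(-102) + 5**2 = -1*(-102) + 25 = 102 + 25 = 127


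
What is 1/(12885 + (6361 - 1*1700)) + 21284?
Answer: 373449065/17546 ≈ 21284.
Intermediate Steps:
1/(12885 + (6361 - 1*1700)) + 21284 = 1/(12885 + (6361 - 1700)) + 21284 = 1/(12885 + 4661) + 21284 = 1/17546 + 21284 = 373449065/17546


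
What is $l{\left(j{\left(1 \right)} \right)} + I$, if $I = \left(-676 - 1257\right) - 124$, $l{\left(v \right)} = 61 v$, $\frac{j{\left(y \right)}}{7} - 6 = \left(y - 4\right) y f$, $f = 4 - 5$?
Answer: $1786$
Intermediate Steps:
$f = -1$
$j{\left(y \right)} = 42 - 7 y \left(-4 + y\right)$ ($j{\left(y \right)} = 42 + 7 \left(y - 4\right) y \left(-1\right) = 42 + 7 \left(-4 + y\right) y \left(-1\right) = 42 + 7 y \left(-4 + y\right) \left(-1\right) = 42 + 7 \left(- y \left(-4 + y\right)\right) = 42 - 7 y \left(-4 + y\right)$)
$I = -2057$ ($I = -1933 - 124 = -2057$)
$l{\left(j{\left(1 \right)} \right)} + I = 61 \left(42 - 7 \cdot 1^{2} + 28 \cdot 1\right) - 2057 = 61 \left(42 - 7 + 28\right) - 2057 = 61 \cdot 63 - 2057 = 3843 - 2057 = 1786$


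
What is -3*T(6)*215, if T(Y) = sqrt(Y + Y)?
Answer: -1290*sqrt(3) ≈ -2234.3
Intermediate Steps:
T(Y) = sqrt(2)*sqrt(Y) (T(Y) = sqrt(2*Y) = sqrt(2)*sqrt(Y))
-3*T(6)*215 = -3*sqrt(2)*sqrt(6)*215 = -6*sqrt(3)*215 = -1290*sqrt(3)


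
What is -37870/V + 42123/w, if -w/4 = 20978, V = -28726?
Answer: 983861071/1205228056 ≈ 0.81633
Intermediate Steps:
w = -83912 (w = -4*20978 = -83912)
-37870/V + 42123/w = -37870/(-28726) + 42123/(-83912) = -37870*(-1/28726) + 42123*(-1/83912) = 18935/14363 - 42123/83912 = 983861071/1205228056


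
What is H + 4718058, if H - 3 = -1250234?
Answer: 3467827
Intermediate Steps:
H = -1250231 (H = 3 - 1250234 = -1250231)
H + 4718058 = -1250231 + 4718058 = 3467827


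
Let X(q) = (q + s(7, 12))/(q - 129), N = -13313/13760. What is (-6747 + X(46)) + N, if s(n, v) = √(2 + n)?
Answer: -7707392979/1142080 ≈ -6748.6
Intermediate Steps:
N = -13313/13760 (N = -13313*1/13760 = -13313/13760 ≈ -0.96751)
X(q) = (3 + q)/(-129 + q) (X(q) = (q + √(2 + 7))/(q - 129) = (q + √9)/(-129 + q) = (q + 3)/(-129 + q) = (3 + q)/(-129 + q))
(-6747 + X(46)) + N = (-6747 + (3 + 46)/(-129 + 46)) - 13313/13760 = (-6747 + 49/(-83)) - 13313/13760 = (-6747 - 1/83*49) - 13313/13760 = (-6747 - 49/83) - 13313/13760 = -560050/83 - 13313/13760 = -7707392979/1142080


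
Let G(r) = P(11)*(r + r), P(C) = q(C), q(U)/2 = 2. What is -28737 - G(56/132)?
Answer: -948433/33 ≈ -28740.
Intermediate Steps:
q(U) = 4 (q(U) = 2*2 = 4)
P(C) = 4
G(r) = 8*r (G(r) = 4*(r + r) = 4*(2*r) = 8*r)
-28737 - G(56/132) = -28737 - 8*56/132 = -28737 - 8*56*(1/132) = -28737 - 8*14/33 = -28737 - 1*112/33 = -28737 - 112/33 = -948433/33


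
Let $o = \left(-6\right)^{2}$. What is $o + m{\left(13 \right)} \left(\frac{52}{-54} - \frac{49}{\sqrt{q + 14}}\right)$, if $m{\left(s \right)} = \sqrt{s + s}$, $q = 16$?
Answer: $36 - \frac{49 \sqrt{195}}{15} - \frac{26 \sqrt{26}}{27} \approx -14.527$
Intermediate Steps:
$m{\left(s \right)} = \sqrt{2} \sqrt{s}$ ($m{\left(s \right)} = \sqrt{2 s} = \sqrt{2} \sqrt{s}$)
$o = 36$
$o + m{\left(13 \right)} \left(\frac{52}{-54} - \frac{49}{\sqrt{q + 14}}\right) = 36 + \sqrt{2} \sqrt{13} \left(\frac{52}{-54} - \frac{49}{\sqrt{16 + 14}}\right) = 36 + \sqrt{26} \left(52 \left(- \frac{1}{54}\right) - \frac{49}{\sqrt{30}}\right) = 36 + \sqrt{26} \left(- \frac{26}{27} - 49 \frac{\sqrt{30}}{30}\right) = 36 + \sqrt{26} \left(- \frac{26}{27} - \frac{49 \sqrt{30}}{30}\right)$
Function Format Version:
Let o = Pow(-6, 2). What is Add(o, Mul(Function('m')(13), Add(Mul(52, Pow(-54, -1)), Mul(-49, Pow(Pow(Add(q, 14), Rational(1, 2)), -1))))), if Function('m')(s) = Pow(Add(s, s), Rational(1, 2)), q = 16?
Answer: Add(36, Mul(Rational(-49, 15), Pow(195, Rational(1, 2))), Mul(Rational(-26, 27), Pow(26, Rational(1, 2)))) ≈ -14.527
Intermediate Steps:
Function('m')(s) = Mul(Pow(2, Rational(1, 2)), Pow(s, Rational(1, 2))) (Function('m')(s) = Pow(Mul(2, s), Rational(1, 2)) = Mul(Pow(2, Rational(1, 2)), Pow(s, Rational(1, 2))))
o = 36
Add(o, Mul(Function('m')(13), Add(Mul(52, Pow(-54, -1)), Mul(-49, Pow(Pow(Add(q, 14), Rational(1, 2)), -1))))) = Add(36, Mul(Mul(Pow(2, Rational(1, 2)), Pow(13, Rational(1, 2))), Add(Mul(52, Pow(-54, -1)), Mul(-49, Pow(Pow(Add(16, 14), Rational(1, 2)), -1))))) = Add(36, Mul(Pow(26, Rational(1, 2)), Add(Mul(52, Rational(-1, 54)), Mul(-49, Pow(Pow(30, Rational(1, 2)), -1))))) = Add(36, Mul(Pow(26, Rational(1, 2)), Add(Rational(-26, 27), Mul(-49, Mul(Rational(1, 30), Pow(30, Rational(1, 2))))))) = Add(36, Mul(Pow(26, Rational(1, 2)), Add(Rational(-26, 27), Mul(Rational(-49, 30), Pow(30, Rational(1, 2))))))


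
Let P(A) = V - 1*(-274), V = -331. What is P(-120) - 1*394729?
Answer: -394786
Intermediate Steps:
P(A) = -57 (P(A) = -331 - 1*(-274) = -331 + 274 = -57)
P(-120) - 1*394729 = -57 - 1*394729 = -57 - 394729 = -394786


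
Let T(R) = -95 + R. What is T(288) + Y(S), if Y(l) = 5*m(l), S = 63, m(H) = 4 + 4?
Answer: 233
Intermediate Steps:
m(H) = 8
Y(l) = 40 (Y(l) = 5*8 = 40)
T(288) + Y(S) = (-95 + 288) + 40 = 193 + 40 = 233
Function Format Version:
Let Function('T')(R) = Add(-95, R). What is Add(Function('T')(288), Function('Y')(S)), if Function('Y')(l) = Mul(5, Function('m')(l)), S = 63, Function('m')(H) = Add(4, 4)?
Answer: 233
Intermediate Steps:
Function('m')(H) = 8
Function('Y')(l) = 40 (Function('Y')(l) = Mul(5, 8) = 40)
Add(Function('T')(288), Function('Y')(S)) = Add(Add(-95, 288), 40) = Add(193, 40) = 233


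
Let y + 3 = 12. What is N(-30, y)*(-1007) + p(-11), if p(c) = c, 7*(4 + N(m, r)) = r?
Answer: 19056/7 ≈ 2722.3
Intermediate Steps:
y = 9 (y = -3 + 12 = 9)
N(m, r) = -4 + r/7
N(-30, y)*(-1007) + p(-11) = (-4 + (1/7)*9)*(-1007) - 11 = (-4 + 9/7)*(-1007) - 11 = -19/7*(-1007) - 11 = 19133/7 - 11 = 19056/7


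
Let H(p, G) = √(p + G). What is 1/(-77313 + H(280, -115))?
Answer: -25771/1992433268 - √165/5977299804 ≈ -1.2937e-5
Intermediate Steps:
H(p, G) = √(G + p)
1/(-77313 + H(280, -115)) = 1/(-77313 + √(-115 + 280)) = 1/(-77313 + √165)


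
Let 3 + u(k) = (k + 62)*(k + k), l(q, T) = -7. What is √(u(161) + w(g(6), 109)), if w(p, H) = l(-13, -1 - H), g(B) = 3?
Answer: 2*√17949 ≈ 267.95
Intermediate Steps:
u(k) = -3 + 2*k*(62 + k) (u(k) = -3 + (k + 62)*(k + k) = -3 + (62 + k)*(2*k) = -3 + 2*k*(62 + k))
w(p, H) = -7
√(u(161) + w(g(6), 109)) = √((-3 + 2*161² + 124*161) - 7) = √((-3 + 2*25921 + 19964) - 7) = √((-3 + 51842 + 19964) - 7) = √(71803 - 7) = √71796 = 2*√17949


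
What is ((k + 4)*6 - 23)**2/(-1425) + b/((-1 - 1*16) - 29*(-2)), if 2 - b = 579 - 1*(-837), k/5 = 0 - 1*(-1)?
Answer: -2054351/58425 ≈ -35.162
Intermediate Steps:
k = 5 (k = 5*(0 - 1*(-1)) = 5*(0 + 1) = 5*1 = 5)
b = -1414 (b = 2 - (579 - 1*(-837)) = 2 - (579 + 837) = 2 - 1*1416 = 2 - 1416 = -1414)
((k + 4)*6 - 23)**2/(-1425) + b/((-1 - 1*16) - 29*(-2)) = ((5 + 4)*6 - 23)**2/(-1425) - 1414/((-1 - 1*16) - 29*(-2)) = (9*6 - 23)**2*(-1/1425) - 1414/((-1 - 16) + 58) = (54 - 23)**2*(-1/1425) - 1414/(-17 + 58) = 31**2*(-1/1425) - 1414/41 = 961*(-1/1425) - 1414*1/41 = -961/1425 - 1414/41 = -2054351/58425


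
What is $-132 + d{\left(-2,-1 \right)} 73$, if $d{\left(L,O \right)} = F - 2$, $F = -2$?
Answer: $-424$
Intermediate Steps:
$d{\left(L,O \right)} = -4$ ($d{\left(L,O \right)} = -2 - 2 = -4$)
$-132 + d{\left(-2,-1 \right)} 73 = -132 - 292 = -424$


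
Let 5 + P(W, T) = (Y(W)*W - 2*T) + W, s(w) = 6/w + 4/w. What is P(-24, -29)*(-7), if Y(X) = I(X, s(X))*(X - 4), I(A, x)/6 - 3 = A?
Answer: 592501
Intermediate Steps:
s(w) = 10/w
I(A, x) = 18 + 6*A
Y(X) = (-4 + X)*(18 + 6*X) (Y(X) = (18 + 6*X)*(X - 4) = (18 + 6*X)*(-4 + X) = (-4 + X)*(18 + 6*X))
P(W, T) = -5 + W - 2*T + 6*W*(-4 + W)*(3 + W) (P(W, T) = -5 + (((6*(-4 + W)*(3 + W))*W - 2*T) + W) = -5 + ((6*W*(-4 + W)*(3 + W) - 2*T) + W) = -5 + ((-2*T + 6*W*(-4 + W)*(3 + W)) + W) = -5 + (W - 2*T + 6*W*(-4 + W)*(3 + W)) = -5 + W - 2*T + 6*W*(-4 + W)*(3 + W))
P(-24, -29)*(-7) = (-5 - 24 - 2*(-29) + 6*(-24)*(-4 - 24)*(3 - 24))*(-7) = (-5 - 24 + 58 + 6*(-24)*(-28)*(-21))*(-7) = (-5 - 24 + 58 - 84672)*(-7) = -84643*(-7) = 592501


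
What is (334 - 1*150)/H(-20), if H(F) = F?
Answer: -46/5 ≈ -9.2000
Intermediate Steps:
(334 - 1*150)/H(-20) = (334 - 1*150)/(-20) = (334 - 150)*(-1/20) = 184*(-1/20) = -46/5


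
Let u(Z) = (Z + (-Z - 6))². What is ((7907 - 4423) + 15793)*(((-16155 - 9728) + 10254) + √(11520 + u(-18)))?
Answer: -301280233 + 115662*√321 ≈ -2.9921e+8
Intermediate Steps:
u(Z) = 36 (u(Z) = (Z + (-6 - Z))² = (-6)² = 36)
((7907 - 4423) + 15793)*(((-16155 - 9728) + 10254) + √(11520 + u(-18))) = ((7907 - 4423) + 15793)*(((-16155 - 9728) + 10254) + √(11520 + 36)) = (3484 + 15793)*((-25883 + 10254) + √11556) = 19277*(-15629 + 6*√321) = -301280233 + 115662*√321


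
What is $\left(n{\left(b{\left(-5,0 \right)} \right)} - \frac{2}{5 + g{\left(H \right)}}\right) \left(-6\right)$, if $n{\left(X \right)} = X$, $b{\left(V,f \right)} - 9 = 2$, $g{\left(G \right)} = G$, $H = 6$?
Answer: $- \frac{714}{11} \approx -64.909$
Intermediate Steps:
$b{\left(V,f \right)} = 11$ ($b{\left(V,f \right)} = 9 + 2 = 11$)
$\left(n{\left(b{\left(-5,0 \right)} \right)} - \frac{2}{5 + g{\left(H \right)}}\right) \left(-6\right) = \left(11 - \frac{2}{5 + 6}\right) \left(-6\right) = \left(11 - \frac{2}{11}\right) \left(-6\right) = \frac{119}{11} \left(-6\right) = - \frac{714}{11}$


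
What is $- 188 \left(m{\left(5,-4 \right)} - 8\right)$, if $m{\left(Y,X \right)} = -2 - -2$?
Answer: $1504$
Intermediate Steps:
$m{\left(Y,X \right)} = 0$ ($m{\left(Y,X \right)} = -2 + 2 = 0$)
$- 188 \left(m{\left(5,-4 \right)} - 8\right) = - 188 \left(0 - 8\right) = \left(-188\right) \left(-8\right) = 1504$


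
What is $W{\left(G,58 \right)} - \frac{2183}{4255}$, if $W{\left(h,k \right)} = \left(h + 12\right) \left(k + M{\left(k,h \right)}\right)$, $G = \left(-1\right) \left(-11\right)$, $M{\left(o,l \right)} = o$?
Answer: $\frac{306761}{115} \approx 2667.5$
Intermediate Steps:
$G = 11$
$W{\left(h,k \right)} = 2 k \left(12 + h\right)$ ($W{\left(h,k \right)} = \left(h + 12\right) \left(k + k\right) = \left(12 + h\right) 2 k = 2 k \left(12 + h\right)$)
$W{\left(G,58 \right)} - \frac{2183}{4255} = 2 \cdot 58 \left(12 + 11\right) - \frac{2183}{4255} = 2 \cdot 58 \cdot 23 - 2183 \cdot \frac{1}{4255} = 2668 - \frac{59}{115} = \frac{306761}{115}$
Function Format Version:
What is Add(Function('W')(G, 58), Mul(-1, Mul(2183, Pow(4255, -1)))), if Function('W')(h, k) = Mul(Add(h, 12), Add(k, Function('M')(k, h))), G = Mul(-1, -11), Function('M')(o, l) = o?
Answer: Rational(306761, 115) ≈ 2667.5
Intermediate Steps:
G = 11
Function('W')(h, k) = Mul(2, k, Add(12, h)) (Function('W')(h, k) = Mul(Add(h, 12), Add(k, k)) = Mul(Add(12, h), Mul(2, k)) = Mul(2, k, Add(12, h)))
Add(Function('W')(G, 58), Mul(-1, Mul(2183, Pow(4255, -1)))) = Add(Mul(2, 58, Add(12, 11)), Mul(-1, Mul(2183, Pow(4255, -1)))) = Add(Mul(2, 58, 23), Mul(-1, Mul(2183, Rational(1, 4255)))) = Add(2668, Mul(-1, Rational(59, 115))) = Add(2668, Rational(-59, 115)) = Rational(306761, 115)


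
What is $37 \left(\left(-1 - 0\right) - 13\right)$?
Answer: $-518$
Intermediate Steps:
$37 \left(\left(-1 - 0\right) - 13\right) = 37 \left(\left(-1 + 0\right) - 13\right) = 37 \left(-1 - 13\right) = 37 \left(-14\right) = -518$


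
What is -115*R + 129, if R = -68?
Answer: 7949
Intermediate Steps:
-115*R + 129 = -115*(-68) + 129 = 7820 + 129 = 7949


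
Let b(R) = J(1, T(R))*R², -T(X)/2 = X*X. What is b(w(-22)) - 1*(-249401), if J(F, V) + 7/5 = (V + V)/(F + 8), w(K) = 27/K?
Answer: 18257172028/73205 ≈ 2.4940e+5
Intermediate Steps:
T(X) = -2*X² (T(X) = -2*X*X = -2*X²)
J(F, V) = -7/5 + 2*V/(8 + F) (J(F, V) = -7/5 + (V + V)/(F + 8) = -7/5 + (2*V)/(8 + F) = -7/5 + 2*V/(8 + F))
b(R) = R²*(-7/5 - 4*R²/9) (b(R) = ((-56 - 7*1 + 10*(-2*R²))/(5*(8 + 1)))*R² = ((⅕)*(-56 - 7 - 20*R²)/9)*R² = ((⅕)*(⅑)*(-63 - 20*R²))*R² = (-7/5 - 4*R²/9)*R² = R²*(-7/5 - 4*R²/9))
b(w(-22)) - 1*(-249401) = (27/(-22))²*(-63 - 20*(27/(-22))²)/45 - 1*(-249401) = (27*(-1/22))²*(-63 - 20*(27*(-1/22))²)/45 + 249401 = (-27/22)²*(-63 - 20*(-27/22)²)/45 + 249401 = (1/45)*(729/484)*(-63 - 20*729/484) + 249401 = (1/45)*(729/484)*(-63 - 3645/121) + 249401 = (1/45)*(729/484)*(-11268/121) + 249401 = -228177/73205 + 249401 = 18257172028/73205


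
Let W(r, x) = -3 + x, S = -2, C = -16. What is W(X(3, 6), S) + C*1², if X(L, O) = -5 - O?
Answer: -21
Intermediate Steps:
W(X(3, 6), S) + C*1² = (-3 - 2) - 16*1² = -5 - 16*1 = -5 - 16 = -21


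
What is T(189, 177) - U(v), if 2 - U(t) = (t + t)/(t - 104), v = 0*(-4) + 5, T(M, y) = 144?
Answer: 14048/99 ≈ 141.90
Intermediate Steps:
v = 5 (v = 0 + 5 = 5)
U(t) = 2 - 2*t/(-104 + t) (U(t) = 2 - (t + t)/(t - 104) = 2 - 2*t/(-104 + t))
T(189, 177) - U(v) = 144 - (-208)/(-104 + 5) = 144 - (-208)/(-99) = 144 - (-208)*(-1)/99 = 144 - 1*208/99 = 144 - 208/99 = 14048/99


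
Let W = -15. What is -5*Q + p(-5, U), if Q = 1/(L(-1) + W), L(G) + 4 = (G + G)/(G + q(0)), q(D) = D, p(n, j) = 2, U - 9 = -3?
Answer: 39/17 ≈ 2.2941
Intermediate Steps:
U = 6 (U = 9 - 3 = 6)
L(G) = -2 (L(G) = -4 + (G + G)/(G + 0) = -4 + (2*G)/G = -4 + 2 = -2)
Q = -1/17 (Q = 1/(-2 - 15) = 1/(-17) = -1/17 ≈ -0.058824)
-5*Q + p(-5, U) = -5*(-1/17) + 2 = 5/17 + 2 = 39/17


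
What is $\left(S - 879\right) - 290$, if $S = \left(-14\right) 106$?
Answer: $-2653$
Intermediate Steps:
$S = -1484$
$\left(S - 879\right) - 290 = \left(-1484 - 879\right) - 290 = -2363 - 290 = -2653$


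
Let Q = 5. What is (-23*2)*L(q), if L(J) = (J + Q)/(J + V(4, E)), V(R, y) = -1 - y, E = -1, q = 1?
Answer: -276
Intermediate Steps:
L(J) = (5 + J)/J (L(J) = (J + 5)/(J + (-1 - 1*(-1))) = (5 + J)/(J + (-1 + 1)) = (5 + J)/(J + 0) = (5 + J)/J)
(-23*2)*L(q) = (-23*2)*((5 + 1)/1) = -46*6 = -276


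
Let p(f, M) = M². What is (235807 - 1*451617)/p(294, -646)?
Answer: -107905/208658 ≈ -0.51714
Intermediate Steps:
(235807 - 1*451617)/p(294, -646) = (235807 - 1*451617)/((-646)²) = (235807 - 451617)/417316 = -215810*1/417316 = -107905/208658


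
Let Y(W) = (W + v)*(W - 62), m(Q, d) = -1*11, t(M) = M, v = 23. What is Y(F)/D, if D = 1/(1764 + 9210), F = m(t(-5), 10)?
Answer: -9613224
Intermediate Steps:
m(Q, d) = -11
F = -11
Y(W) = (-62 + W)*(23 + W) (Y(W) = (W + 23)*(W - 62) = (23 + W)*(-62 + W) = (-62 + W)*(23 + W))
D = 1/10974 ≈ 9.1124e-5
Y(F)/D = (-1426 + (-11)**2 - 39*(-11))/(1/10974) = (-1426 + 121 + 429)*10974 = -876*10974 = -9613224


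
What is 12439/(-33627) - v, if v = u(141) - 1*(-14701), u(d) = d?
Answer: -499104373/33627 ≈ -14842.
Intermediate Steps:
v = 14842 (v = 141 - 1*(-14701) = 141 + 14701 = 14842)
12439/(-33627) - v = 12439/(-33627) - 1*14842 = 12439*(-1/33627) - 14842 = -12439/33627 - 14842 = -499104373/33627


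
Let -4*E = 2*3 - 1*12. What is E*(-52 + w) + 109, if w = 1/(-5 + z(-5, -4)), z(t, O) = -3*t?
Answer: 623/20 ≈ 31.150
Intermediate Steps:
E = 3/2 (E = -(2*3 - 1*12)/4 = -(6 - 12)/4 = -¼*(-6) = 3/2 ≈ 1.5000)
w = ⅒ (w = 1/(-5 - 3*(-5)) = 1/(-5 + 15) = 1/10 = ⅒ ≈ 0.10000)
E*(-52 + w) + 109 = 3*(-52 + ⅒)/2 + 109 = (3/2)*(-519/10) + 109 = -1557/20 + 109 = 623/20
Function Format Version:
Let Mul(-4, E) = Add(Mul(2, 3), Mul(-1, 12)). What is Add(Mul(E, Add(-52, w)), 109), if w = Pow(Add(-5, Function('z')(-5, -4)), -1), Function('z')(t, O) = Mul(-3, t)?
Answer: Rational(623, 20) ≈ 31.150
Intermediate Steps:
E = Rational(3, 2) (E = Mul(Rational(-1, 4), Add(Mul(2, 3), Mul(-1, 12))) = Mul(Rational(-1, 4), Add(6, -12)) = Mul(Rational(-1, 4), -6) = Rational(3, 2) ≈ 1.5000)
w = Rational(1, 10) (w = Pow(Add(-5, Mul(-3, -5)), -1) = Pow(Add(-5, 15), -1) = Pow(10, -1) = Rational(1, 10) ≈ 0.10000)
Add(Mul(E, Add(-52, w)), 109) = Add(Mul(Rational(3, 2), Add(-52, Rational(1, 10))), 109) = Add(Mul(Rational(3, 2), Rational(-519, 10)), 109) = Add(Rational(-1557, 20), 109) = Rational(623, 20)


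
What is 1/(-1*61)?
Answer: -1/61 ≈ -0.016393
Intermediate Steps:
1/(-1*61) = 1/(-61) = -1/61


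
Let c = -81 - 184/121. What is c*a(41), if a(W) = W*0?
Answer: 0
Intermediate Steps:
c = -9985/121 (c = -81 - 184/121 = -9985/121 ≈ -82.521)
a(W) = 0
c*a(41) = -9985/121*0 = 0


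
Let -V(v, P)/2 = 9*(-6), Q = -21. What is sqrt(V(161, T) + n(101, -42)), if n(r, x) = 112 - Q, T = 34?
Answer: sqrt(241) ≈ 15.524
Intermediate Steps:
n(r, x) = 133 (n(r, x) = 112 - 1*(-21) = 112 + 21 = 133)
V(v, P) = 108 (V(v, P) = -18*(-6) = -2*(-54) = 108)
sqrt(V(161, T) + n(101, -42)) = sqrt(108 + 133) = sqrt(241)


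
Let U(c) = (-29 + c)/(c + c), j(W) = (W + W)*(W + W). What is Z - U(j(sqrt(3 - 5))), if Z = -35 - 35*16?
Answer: -9557/16 ≈ -597.31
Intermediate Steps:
j(W) = 4*W**2 (j(W) = (2*W)*(2*W) = 4*W**2)
U(c) = (-29 + c)/(2*c) (U(c) = (-29 + c)/((2*c)) = (-29 + c)*(1/(2*c)) = (-29 + c)/(2*c))
Z = -595 (Z = -35 - 560 = -595)
Z - U(j(sqrt(3 - 5))) = -595 - (-29 + 4*(sqrt(3 - 5))**2)/(2*(4*(sqrt(3 - 5))**2)) = -595 - (-29 + 4*(sqrt(-2))**2)/(2*(4*(sqrt(-2))**2)) = -595 - (-29 + 4*(I*sqrt(2))**2)/(2*(4*(I*sqrt(2))**2)) = -595 - (-29 + 4*(-2))/(2*(4*(-2))) = -595 - (-29 - 8)/(2*(-8)) = -595 - (-1)*(-37)/(2*8) = -595 - 1*37/16 = -595 - 37/16 = -9557/16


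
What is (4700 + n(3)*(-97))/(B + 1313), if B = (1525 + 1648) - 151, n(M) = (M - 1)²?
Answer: 4312/4335 ≈ 0.99469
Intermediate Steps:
n(M) = (-1 + M)²
B = 3022 (B = 3173 - 151 = 3022)
(4700 + n(3)*(-97))/(B + 1313) = (4700 + (-1 + 3)²*(-97))/(3022 + 1313) = (4700 + 2²*(-97))/4335 = (4700 + 4*(-97))*(1/4335) = (4700 - 388)*(1/4335) = 4312*(1/4335) = 4312/4335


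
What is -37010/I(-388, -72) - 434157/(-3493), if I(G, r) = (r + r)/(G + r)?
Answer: -7425551149/62874 ≈ -1.1810e+5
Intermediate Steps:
I(G, r) = 2*r/(G + r) (I(G, r) = (2*r)/(G + r) = 2*r/(G + r))
-37010/I(-388, -72) - 434157/(-3493) = -37010/(2*(-72)/(-388 - 72)) - 434157/(-3493) = -37010/(2*(-72)/(-460)) - 434157*(-1/3493) = -37010/(2*(-72)*(-1/460)) + 434157/3493 = -37010/36/115 + 434157/3493 = -37010*115/36 + 434157/3493 = -2128075/18 + 434157/3493 = -7425551149/62874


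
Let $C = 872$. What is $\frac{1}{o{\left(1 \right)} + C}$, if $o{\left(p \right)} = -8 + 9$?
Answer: $\frac{1}{873} \approx 0.0011455$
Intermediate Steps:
$o{\left(p \right)} = 1$
$\frac{1}{o{\left(1 \right)} + C} = \frac{1}{1 + 872} = \frac{1}{873}$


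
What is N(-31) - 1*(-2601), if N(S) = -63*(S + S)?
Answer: 6507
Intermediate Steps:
N(S) = -126*S
N(-31) - 1*(-2601) = -126*(-31) - 1*(-2601) = 3906 + 2601 = 6507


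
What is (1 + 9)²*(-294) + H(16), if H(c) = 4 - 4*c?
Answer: -29460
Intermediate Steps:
(1 + 9)²*(-294) + H(16) = (1 + 9)²*(-294) + (4 - 4*16) = 10²*(-294) + (4 - 64) = 100*(-294) - 60 = -29400 - 60 = -29460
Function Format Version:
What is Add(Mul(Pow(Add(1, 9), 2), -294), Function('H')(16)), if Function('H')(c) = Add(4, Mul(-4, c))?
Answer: -29460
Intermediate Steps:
Add(Mul(Pow(Add(1, 9), 2), -294), Function('H')(16)) = Add(Mul(Pow(Add(1, 9), 2), -294), Add(4, Mul(-4, 16))) = Add(Mul(Pow(10, 2), -294), Add(4, -64)) = Add(Mul(100, -294), -60) = Add(-29400, -60) = -29460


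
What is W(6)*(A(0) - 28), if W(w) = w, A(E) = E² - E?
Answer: -168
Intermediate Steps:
W(6)*(A(0) - 28) = 6*(0*(-1 + 0) - 28) = 6*(0*(-1) - 28) = 6*(0 - 28) = 6*(-28) = -168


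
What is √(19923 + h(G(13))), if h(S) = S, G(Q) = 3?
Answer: 9*√246 ≈ 141.16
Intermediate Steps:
√(19923 + h(G(13))) = √(19923 + 3) = √19926 = 9*√246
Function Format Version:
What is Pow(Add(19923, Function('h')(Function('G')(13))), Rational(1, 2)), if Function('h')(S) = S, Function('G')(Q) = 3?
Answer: Mul(9, Pow(246, Rational(1, 2))) ≈ 141.16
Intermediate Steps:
Pow(Add(19923, Function('h')(Function('G')(13))), Rational(1, 2)) = Pow(Add(19923, 3), Rational(1, 2)) = Pow(19926, Rational(1, 2)) = Mul(9, Pow(246, Rational(1, 2)))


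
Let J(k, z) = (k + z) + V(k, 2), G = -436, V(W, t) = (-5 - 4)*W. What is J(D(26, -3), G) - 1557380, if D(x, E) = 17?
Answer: -1557952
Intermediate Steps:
V(W, t) = -9*W
J(k, z) = z - 8*k (J(k, z) = (k + z) - 9*k = z - 8*k)
J(D(26, -3), G) - 1557380 = (-436 - 8*17) - 1557380 = (-436 - 136) - 1557380 = -572 - 1557380 = -1557952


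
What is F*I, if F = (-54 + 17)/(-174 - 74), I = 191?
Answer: 7067/248 ≈ 28.496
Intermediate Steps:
F = 37/248 (F = -37/(-248) = -37*(-1/248) = 37/248 ≈ 0.14919)
F*I = (37/248)*191 = 7067/248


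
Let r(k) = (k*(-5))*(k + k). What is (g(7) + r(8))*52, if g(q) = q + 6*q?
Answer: -30732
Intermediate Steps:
r(k) = -10*k**2 (r(k) = (-5*k)*(2*k) = -10*k**2)
g(q) = 7*q
(g(7) + r(8))*52 = (7*7 - 10*8**2)*52 = (49 - 10*64)*52 = (49 - 640)*52 = -591*52 = -30732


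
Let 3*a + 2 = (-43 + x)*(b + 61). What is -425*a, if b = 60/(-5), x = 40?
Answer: 63325/3 ≈ 21108.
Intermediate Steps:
b = -12 (b = 60*(-⅕) = -12)
a = -149/3 (a = -⅔ + ((-43 + 40)*(-12 + 61))/3 = -⅔ + (-3*49)/3 = -⅔ + (⅓)*(-147) = -⅔ - 49 = -149/3 ≈ -49.667)
-425*a = -425*(-149/3) = 63325/3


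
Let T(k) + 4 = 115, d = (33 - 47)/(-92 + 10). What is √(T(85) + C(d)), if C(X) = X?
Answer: √186878/41 ≈ 10.544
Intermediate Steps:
d = 7/41 (d = -14/(-82) = -14*(-1/82) = 7/41 ≈ 0.17073)
T(k) = 111 (T(k) = -4 + 115 = 111)
√(T(85) + C(d)) = √(111 + 7/41) = √(4558/41) = √186878/41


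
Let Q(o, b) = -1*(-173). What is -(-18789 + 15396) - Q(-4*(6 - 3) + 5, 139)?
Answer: 3220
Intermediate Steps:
Q(o, b) = 173
-(-18789 + 15396) - Q(-4*(6 - 3) + 5, 139) = -(-18789 + 15396) - 1*173 = -1*(-3393) - 173 = 3393 - 173 = 3220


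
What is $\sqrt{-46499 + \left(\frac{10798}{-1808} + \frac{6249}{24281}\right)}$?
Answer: $\frac{i \sqrt{5601534234547172494}}{10975012} \approx 215.65 i$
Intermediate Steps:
$\sqrt{-46499 + \left(\frac{10798}{-1808} + \frac{6249}{24281}\right)} = \sqrt{-46499 + \left(10798 \left(- \frac{1}{1808}\right) + 6249 \cdot \frac{1}{24281}\right)} = \sqrt{-46499 + \left(- \frac{5399}{904} + \frac{6249}{24281}\right)} = \sqrt{-46499 - \frac{125444023}{21950024}} = \sqrt{- \frac{1020779609999}{21950024}} = \frac{i \sqrt{5601534234547172494}}{10975012}$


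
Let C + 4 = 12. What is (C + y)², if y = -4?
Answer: 16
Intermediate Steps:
C = 8 (C = -4 + 12 = 8)
(C + y)² = (8 - 4)² = 4² = 16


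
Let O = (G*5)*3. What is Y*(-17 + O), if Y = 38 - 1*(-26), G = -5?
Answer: -5888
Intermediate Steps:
O = -75 (O = -5*5*3 = -25*3 = -75)
Y = 64 (Y = 38 + 26 = 64)
Y*(-17 + O) = 64*(-17 - 75) = 64*(-92) = -5888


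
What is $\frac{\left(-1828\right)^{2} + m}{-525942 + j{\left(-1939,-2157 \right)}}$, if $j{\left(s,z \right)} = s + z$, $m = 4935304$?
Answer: $- \frac{4138444}{265019} \approx -15.616$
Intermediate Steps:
$\frac{\left(-1828\right)^{2} + m}{-525942 + j{\left(-1939,-2157 \right)}} = \frac{\left(-1828\right)^{2} + 4935304}{-525942 - 4096} = \frac{3341584 + 4935304}{-525942 - 4096} = \frac{8276888}{-530038} = 8276888 \left(- \frac{1}{530038}\right) = - \frac{4138444}{265019}$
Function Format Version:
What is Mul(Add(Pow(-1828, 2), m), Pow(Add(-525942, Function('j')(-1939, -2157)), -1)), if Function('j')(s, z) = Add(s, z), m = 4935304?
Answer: Rational(-4138444, 265019) ≈ -15.616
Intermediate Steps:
Mul(Add(Pow(-1828, 2), m), Pow(Add(-525942, Function('j')(-1939, -2157)), -1)) = Mul(Add(Pow(-1828, 2), 4935304), Pow(Add(-525942, Add(-1939, -2157)), -1)) = Mul(Add(3341584, 4935304), Pow(Add(-525942, -4096), -1)) = Mul(8276888, Pow(-530038, -1)) = Mul(8276888, Rational(-1, 530038)) = Rational(-4138444, 265019)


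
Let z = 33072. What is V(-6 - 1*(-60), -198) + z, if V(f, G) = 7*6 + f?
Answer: 33168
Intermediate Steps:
V(f, G) = 42 + f
V(-6 - 1*(-60), -198) + z = (42 + (-6 - 1*(-60))) + 33072 = (42 + (-6 + 60)) + 33072 = (42 + 54) + 33072 = 96 + 33072 = 33168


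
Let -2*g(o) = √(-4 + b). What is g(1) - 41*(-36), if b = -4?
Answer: 1476 - I*√2 ≈ 1476.0 - 1.4142*I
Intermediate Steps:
g(o) = -I*√2 (g(o) = -√(-4 - 4)/2 = -I*√2)
g(1) - 41*(-36) = -I*√2 - 41*(-36) = -I*√2 + 1476 = 1476 - I*√2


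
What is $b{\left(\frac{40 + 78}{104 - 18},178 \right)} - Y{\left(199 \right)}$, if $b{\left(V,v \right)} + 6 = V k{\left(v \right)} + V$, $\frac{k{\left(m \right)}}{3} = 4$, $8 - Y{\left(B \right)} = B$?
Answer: $\frac{8722}{43} \approx 202.84$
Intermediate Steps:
$Y{\left(B \right)} = 8 - B$
$k{\left(m \right)} = 12$ ($k{\left(m \right)} = 3 \cdot 4 = 12$)
$b{\left(V,v \right)} = -6 + 13 V$ ($b{\left(V,v \right)} = -6 + \left(V 12 + V\right) = -6 + \left(12 V + V\right) = -6 + 13 V$)
$b{\left(\frac{40 + 78}{104 - 18},178 \right)} - Y{\left(199 \right)} = \left(-6 + 13 \frac{40 + 78}{104 - 18}\right) - \left(8 - 199\right) = \left(-6 + 13 \cdot \frac{118}{86}\right) - \left(8 - 199\right) = \left(-6 + 13 \cdot 118 \cdot \frac{1}{86}\right) - -191 = \left(-6 + 13 \cdot \frac{59}{43}\right) + 191 = \left(-6 + \frac{767}{43}\right) + 191 = \frac{509}{43} + 191 = \frac{8722}{43}$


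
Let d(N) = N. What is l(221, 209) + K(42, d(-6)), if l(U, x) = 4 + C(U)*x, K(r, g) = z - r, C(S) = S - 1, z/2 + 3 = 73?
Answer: 46082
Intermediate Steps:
z = 140 (z = -6 + 2*73 = -6 + 146 = 140)
C(S) = -1 + S
K(r, g) = 140 - r
l(U, x) = 4 + x*(-1 + U) (l(U, x) = 4 + (-1 + U)*x = 4 + x*(-1 + U))
l(221, 209) + K(42, d(-6)) = (4 + 209*(-1 + 221)) + (140 - 1*42) = (4 + 209*220) + (140 - 42) = (4 + 45980) + 98 = 45984 + 98 = 46082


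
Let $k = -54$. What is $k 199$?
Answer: $-10746$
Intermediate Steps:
$k 199 = \left(-54\right) 199 = -10746$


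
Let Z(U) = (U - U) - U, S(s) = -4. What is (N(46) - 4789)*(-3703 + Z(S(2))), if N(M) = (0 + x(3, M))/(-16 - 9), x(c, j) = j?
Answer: 443032929/25 ≈ 1.7721e+7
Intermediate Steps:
Z(U) = -U (Z(U) = 0 - U = -U)
N(M) = -M/25 (N(M) = (0 + M)/(-16 - 9) = M/(-25) = M*(-1/25) = -M/25)
(N(46) - 4789)*(-3703 + Z(S(2))) = (-1/25*46 - 4789)*(-3703 - 1*(-4)) = (-46/25 - 4789)*(-3703 + 4) = -119771/25*(-3699) = 443032929/25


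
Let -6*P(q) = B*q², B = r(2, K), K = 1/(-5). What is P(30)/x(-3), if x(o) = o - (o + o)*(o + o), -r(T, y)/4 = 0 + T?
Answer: -400/13 ≈ -30.769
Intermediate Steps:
K = -⅕ (K = 1*(-⅕) = -⅕ ≈ -0.20000)
r(T, y) = -4*T (r(T, y) = -4*(0 + T) = -4*T)
B = -8 (B = -4*2 = -8)
x(o) = o - 4*o² (x(o) = o - 2*o*2*o = o - 4*o²)
P(q) = 4*q²/3 (P(q) = -(-4)*q²/3 = 4*q²/3)
P(30)/x(-3) = ((4/3)*30²)/((-3*(1 - 4*(-3)))) = ((4/3)*900)/((-3*(1 + 12))) = 1200/((-3*13)) = 1200/(-39) = 1200*(-1/39) = -400/13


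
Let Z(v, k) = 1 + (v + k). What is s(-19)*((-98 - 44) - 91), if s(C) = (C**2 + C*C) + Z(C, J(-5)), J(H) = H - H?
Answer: -164032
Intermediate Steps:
J(H) = 0
Z(v, k) = 1 + k + v (Z(v, k) = 1 + (k + v) = 1 + k + v)
s(C) = 1 + C + 2*C**2 (s(C) = (C**2 + C*C) + (1 + 0 + C) = (C**2 + C**2) + (1 + C) = 2*C**2 + (1 + C) = 1 + C + 2*C**2)
s(-19)*((-98 - 44) - 91) = (1 - 19 + 2*(-19)**2)*((-98 - 44) - 91) = (1 - 19 + 2*361)*(-142 - 91) = (1 - 19 + 722)*(-233) = 704*(-233) = -164032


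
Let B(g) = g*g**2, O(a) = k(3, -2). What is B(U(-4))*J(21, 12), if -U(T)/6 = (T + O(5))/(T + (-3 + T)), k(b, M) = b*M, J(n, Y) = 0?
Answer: 0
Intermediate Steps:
k(b, M) = M*b
O(a) = -6 (O(a) = -2*3 = -6)
U(T) = -6*(-6 + T)/(-3 + 2*T) (U(T) = -6*(T - 6)/(T + (-3 + T)) = -6*(-6 + T)/(-3 + 2*T))
B(g) = g**3
B(U(-4))*J(21, 12) = (6*(6 - 1*(-4))/(-3 + 2*(-4)))**3*0 = (6*(6 + 4)/(-3 - 8))**3*0 = (6*10/(-11))**3*0 = (6*(-1/11)*10)**3*0 = (-60/11)**3*0 = -216000/1331*0 = 0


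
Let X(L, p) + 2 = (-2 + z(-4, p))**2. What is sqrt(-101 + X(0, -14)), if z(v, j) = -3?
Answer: I*sqrt(78) ≈ 8.8318*I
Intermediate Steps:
X(L, p) = 23 (X(L, p) = -2 + (-2 - 3)**2 = -2 + (-5)**2 = -2 + 25 = 23)
sqrt(-101 + X(0, -14)) = sqrt(-101 + 23) = sqrt(-78) = I*sqrt(78)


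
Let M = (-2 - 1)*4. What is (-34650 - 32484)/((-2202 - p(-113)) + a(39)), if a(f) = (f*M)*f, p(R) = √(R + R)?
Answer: 686579418/209183171 - 33567*I*√226/209183171 ≈ 3.2822 - 0.0024123*I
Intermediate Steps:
p(R) = √2*√R (p(R) = √(2*R) = √2*√R)
M = -12 (M = -3*4 = -12)
a(f) = -12*f² (a(f) = (f*(-12))*f = (-12*f)*f = -12*f²)
(-34650 - 32484)/((-2202 - p(-113)) + a(39)) = (-34650 - 32484)/((-2202 - √2*√(-113)) - 12*39²) = -67134/((-2202 - √2*I*√113) - 12*1521) = -67134/((-2202 - I*√226) - 18252) = -67134/(-20454 - I*√226)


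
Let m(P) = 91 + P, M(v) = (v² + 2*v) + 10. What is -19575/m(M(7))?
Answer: -19575/164 ≈ -119.36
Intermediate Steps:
M(v) = 10 + v² + 2*v
-19575/m(M(7)) = -19575/(91 + (10 + 7² + 2*7)) = -19575/(91 + (10 + 49 + 14)) = -19575/(91 + 73) = -19575/164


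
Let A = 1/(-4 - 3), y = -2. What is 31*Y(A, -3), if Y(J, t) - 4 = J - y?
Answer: 1271/7 ≈ 181.57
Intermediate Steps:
A = -1/7 (A = 1/(-7) = -1/7 ≈ -0.14286)
Y(J, t) = 6 + J (Y(J, t) = 4 + (J - 1*(-2)) = 4 + (J + 2) = 4 + (2 + J) = 6 + J)
31*Y(A, -3) = 31*(6 - 1/7) = 31*(41/7) = 1271/7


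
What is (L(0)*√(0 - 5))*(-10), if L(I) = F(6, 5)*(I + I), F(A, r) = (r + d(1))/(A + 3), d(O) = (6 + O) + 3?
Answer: 0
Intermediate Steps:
d(O) = 9 + O
F(A, r) = (10 + r)/(3 + A) (F(A, r) = (r + (9 + 1))/(A + 3) = (r + 10)/(3 + A) = (10 + r)/(3 + A))
L(I) = 10*I/3 (L(I) = ((10 + 5)/(3 + 6))*(I + I) = (15/9)*(2*I) = ((⅑)*15)*(2*I) = 5*(2*I)/3 = 10*I/3)
(L(0)*√(0 - 5))*(-10) = (((10/3)*0)*√(0 - 5))*(-10) = (0*√(-5))*(-10) = (0*(I*√5))*(-10) = 0*(-10) = 0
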